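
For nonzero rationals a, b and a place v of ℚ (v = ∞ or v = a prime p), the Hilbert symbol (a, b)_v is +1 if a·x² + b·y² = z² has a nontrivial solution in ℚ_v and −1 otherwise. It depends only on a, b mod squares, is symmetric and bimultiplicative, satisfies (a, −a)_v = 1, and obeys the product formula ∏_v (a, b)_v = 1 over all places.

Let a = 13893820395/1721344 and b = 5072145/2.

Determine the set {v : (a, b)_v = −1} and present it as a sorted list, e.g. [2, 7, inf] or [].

[2, 5, 13, 19]

Mod squares: a ≡ 1995, b ≡ 7410. Check v ∈ {∞, 2, 3, 5, 7, 13, 19, 29, 37, 41}.
v=∞: 1995 > 0 and 7410 > 0  ⇒  (a,b)_∞ = +1.
v=13: a=13^2·(≡7), b=13^1·(≡11) mod 13; (7|13)=-1, (11|13)=-1; (−1)^{2·1·6}·(-1)^1·(-1)^2 = -1.
v=3: a=3^1·(≡2), b=3^1·(≡1) mod 3; (2|3)=-1, (1|3)=+1; (−1)^{1·1·1}·(-1)^1·(+1)^1 = +1.
v=7: a=7^3·(≡6), b=7^0·(≡4) mod 7; (6|7)=-1, (4|7)=+1; (−1)^{3·0·3}·(-1)^0·(+1)^3 = +1.
v=2: v_2(a)=-10, v_2(b)=-1; units ≡ 3, 1 (mod 8); ε·ε+αω+βω = 1·0+-10·0+-1·1 ≡ 1  ⇒  (a,b)_2 = -1.
v=19: a=19^1·(≡2), b=19^1·(≡12) mod 19; (2|19)=-1, (12|19)=-1; (−1)^{1·1·9}·(-1)^1·(-1)^1 = -1.
v=37: a=37^0·(≡30), b=37^2·(≡21) mod 37; (30|37)=+1, (21|37)=+1; (−1)^{0·2·18}·(+1)^2·(+1)^0 = +1.
v=29: a=29^2·(≡1), b=29^0·(≡8) mod 29; (1|29)=+1, (8|29)=-1; (−1)^{2·0·14}·(+1)^0·(-1)^2 = +1.
v=41: a=41^-2·(≡34), b=41^0·(≡38) mod 41; (34|41)=-1, (38|41)=-1; (−1)^{-2·0·20}·(-1)^0·(-1)^-2 = +1.
v=5: a=5^1·(≡1), b=5^1·(≡2) mod 5; (1|5)=+1, (2|5)=-1; (−1)^{1·1·2}·(+1)^1·(-1)^1 = -1.
(1995, 7410 / ℚ) ramifies at {2, 5, 13, 19}: a division algebra.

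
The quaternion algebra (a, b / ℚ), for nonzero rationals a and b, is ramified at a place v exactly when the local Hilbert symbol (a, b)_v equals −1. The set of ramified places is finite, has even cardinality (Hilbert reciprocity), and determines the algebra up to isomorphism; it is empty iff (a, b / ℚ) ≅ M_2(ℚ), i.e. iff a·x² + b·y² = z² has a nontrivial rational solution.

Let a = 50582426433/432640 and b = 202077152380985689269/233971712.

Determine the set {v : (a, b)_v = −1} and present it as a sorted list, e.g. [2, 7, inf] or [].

Mod squares: a ≡ 330, b ≡ 42. Check v ∈ {∞, 2, 3, 5, 7, 11, 13, 17, 47}.
v=3: a=3^1·(≡2), b=3^3·(≡2) mod 3; (2|3)=-1, (2|3)=-1; (−1)^{1·3·1}·(-1)^3·(-1)^1 = -1.
v=5: a=5^-1·(≡1), b=5^0·(≡2) mod 5; (1|5)=+1, (2|5)=-1; (−1)^{-1·0·2}·(+1)^0·(-1)^-1 = -1.
v=∞: 330 > 0 and 42 > 0  ⇒  (a,b)_∞ = +1.
v=47: a=47^2·(≡25), b=47^2·(≡27) mod 47; (25|47)=+1, (27|47)=+1; (−1)^{2·2·23}·(+1)^2·(+1)^2 = +1.
v=13: a=13^-2·(≡7), b=13^-4·(≡10) mod 13; (7|13)=-1, (10|13)=+1; (−1)^{-2·-4·6}·(-1)^-4·(+1)^-2 = +1.
v=17: a=17^2·(≡3), b=17^2·(≡9) mod 17; (3|17)=-1, (9|17)=+1; (−1)^{2·2·8}·(-1)^2·(+1)^2 = +1.
v=7: a=7^4·(≡1), b=7^13·(≡6) mod 7; (1|7)=+1, (6|7)=-1; (−1)^{4·13·3}·(+1)^13·(-1)^4 = +1.
v=2: v_2(a)=-9, v_2(b)=-13; units ≡ 5, 5 (mod 8); ε·ε+αω+βω = 0·0+-9·1+-13·1 ≡ 0  ⇒  (a,b)_2 = +1.
v=11: a=11^1·(≡10), b=11^2·(≡4) mod 11; (10|11)=-1, (4|11)=+1; (−1)^{1·2·5}·(-1)^2·(+1)^1 = +1.
|Ram(330, 42)| = 2, even; anisotropic at {3, 5}.

[3, 5]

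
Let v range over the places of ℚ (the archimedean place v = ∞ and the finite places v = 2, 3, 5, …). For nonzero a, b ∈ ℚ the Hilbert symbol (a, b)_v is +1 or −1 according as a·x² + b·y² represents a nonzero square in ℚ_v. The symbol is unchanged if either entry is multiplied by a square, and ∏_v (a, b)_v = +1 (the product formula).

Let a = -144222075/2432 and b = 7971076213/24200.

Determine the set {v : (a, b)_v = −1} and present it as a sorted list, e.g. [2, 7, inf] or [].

[2, 29]

Mod squares: a ≡ -25346, b ≡ 35834. Check v ∈ {∞, 2, 3, 5, 11, 19, 23, 29, 31, 41}.
v=19: a=19^-1·(≡2), b=19^1·(≡11) mod 19; (2|19)=-1, (11|19)=+1; (−1)^{-1·1·9}·(-1)^1·(+1)^-1 = +1.
v=29: a=29^1·(≡13), b=29^2·(≡12) mod 29; (13|29)=+1, (12|29)=-1; (−1)^{1·2·14}·(+1)^2·(-1)^1 = -1.
v=5: a=5^2·(≡1), b=5^-2·(≡1) mod 5; (1|5)=+1, (1|5)=+1; (−1)^{2·-2·2}·(+1)^-2·(+1)^2 = +1.
v=31: a=31^2·(≡13), b=31^0·(≡12) mod 31; (13|31)=-1, (12|31)=-1; (−1)^{2·0·15}·(-1)^0·(-1)^2 = +1.
v=11: a=11^0·(≡3), b=11^-2·(≡6) mod 11; (3|11)=+1, (6|11)=-1; (−1)^{0·-2·5}·(+1)^-2·(-1)^0 = +1.
v=2: v_2(a)=-7, v_2(b)=-3; units ≡ 7, 5 (mod 8); ε·ε+αω+βω = 1·0+-7·1+-3·0 ≡ 1  ⇒  (a,b)_2 = -1.
v=3: a=3^2·(≡1), b=3^0·(≡2) mod 3; (1|3)=+1, (2|3)=-1; (−1)^{2·0·1}·(+1)^0·(-1)^2 = +1.
v=∞: -25346 < 0 and 35834 > 0  ⇒  (a,b)_∞ = +1.
v=23: a=23^1·(≡2), b=23^3·(≡19) mod 23; (2|23)=+1, (19|23)=-1; (−1)^{1·3·11}·(+1)^3·(-1)^1 = +1.
v=41: a=41^0·(≡36), b=41^1·(≡11) mod 41; (36|41)=+1, (11|41)=-1; (−1)^{0·1·20}·(+1)^1·(-1)^0 = +1.
(-25346, 35834 / ℚ) ramifies at {2, 29}: a division algebra.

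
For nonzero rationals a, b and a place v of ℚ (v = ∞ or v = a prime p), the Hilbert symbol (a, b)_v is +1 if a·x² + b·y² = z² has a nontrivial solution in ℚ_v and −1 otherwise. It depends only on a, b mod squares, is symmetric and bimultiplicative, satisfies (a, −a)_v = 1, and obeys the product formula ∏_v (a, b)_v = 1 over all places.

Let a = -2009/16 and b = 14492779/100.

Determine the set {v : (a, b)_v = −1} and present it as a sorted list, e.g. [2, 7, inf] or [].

[2, 29, 31, 41]

Mod squares: a ≡ -41, b ≡ 295771. Check v ∈ {∞, 2, 5, 7, 29, 31, 41, 47}.
v=7: a=7^2·(≡4), b=7^3·(≡4) mod 7; (4|7)=+1, (4|7)=+1; (−1)^{2·3·3}·(+1)^3·(+1)^2 = +1.
v=31: a=31^0·(≡12), b=31^1·(≡13) mod 31; (12|31)=-1, (13|31)=-1; (−1)^{0·1·15}·(-1)^1·(-1)^0 = -1.
v=47: a=47^0·(≡36), b=47^1·(≡14) mod 47; (36|47)=+1, (14|47)=+1; (−1)^{0·1·23}·(+1)^1·(+1)^0 = +1.
v=41: a=41^1·(≡20), b=41^0·(≡26) mod 41; (20|41)=+1, (26|41)=-1; (−1)^{1·0·20}·(+1)^0·(-1)^1 = -1.
v=5: a=5^0·(≡1), b=5^-2·(≡1) mod 5; (1|5)=+1, (1|5)=+1; (−1)^{0·-2·2}·(+1)^-2·(+1)^0 = +1.
v=2: v_2(a)=-4, v_2(b)=-2; units ≡ 7, 3 (mod 8); ε·ε+αω+βω = 1·1+-4·1+-2·0 ≡ 1  ⇒  (a,b)_2 = -1.
v=∞: -41 < 0 and 295771 > 0  ⇒  (a,b)_∞ = +1.
v=29: a=29^0·(≡14), b=29^1·(≡4) mod 29; (14|29)=-1, (4|29)=+1; (−1)^{0·1·14}·(-1)^1·(+1)^0 = -1.
|Ram(-41, 295771)| = 4, even; anisotropic at {2, 29, 31, 41}.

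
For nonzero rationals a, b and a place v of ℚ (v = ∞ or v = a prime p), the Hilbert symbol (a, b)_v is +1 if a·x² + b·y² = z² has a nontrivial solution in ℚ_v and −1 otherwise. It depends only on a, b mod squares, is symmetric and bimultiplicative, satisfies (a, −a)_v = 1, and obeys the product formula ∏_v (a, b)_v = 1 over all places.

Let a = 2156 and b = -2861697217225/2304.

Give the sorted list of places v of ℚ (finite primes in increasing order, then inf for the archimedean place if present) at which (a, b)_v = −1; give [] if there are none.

[2, 17]

(a, b) ≡ (11, -8041) mod (ℚ^×)²; places V = {2, 3, 5, 7, 11, 17, 43, ∞}.
(a,b)_∞: sgn(11)=+, sgn(-8041)=−, so +1.
(a,b)_7: α=2, u≡2; β=6, v≡2 (mod 7); (2|7)=+1, (2|7)=+1; sign (−1)^0·+1^6·+1^2 = +1.
(a,b)_17: α=0, u≡14; β=1, v≡14 (mod 17); (14|17)=-1, (14|17)=-1; sign (−1)^0·-1^1·-1^0 = -1.
(a,b)_5: α=0, u≡1; β=2, v≡4 (mod 5); (1|5)=+1, (4|5)=+1; sign (−1)^0·+1^2·+1^0 = +1.
(a,b)_3: α=0, u≡2; β=-2, v≡2 (mod 3); (2|3)=-1, (2|3)=-1; sign (−1)^0·-1^-2·-1^0 = +1.
(a,b)_43: α=0, u≡6; β=1, v≡34 (mod 43); (6|43)=+1, (34|43)=-1; sign (−1)^0·+1^1·-1^0 = +1.
(a,b)_2: α=2, β=-8; u≡3, v≡7 (mod 8); ε(u)ε(v)=1·1, αω(v)=2·0, βω(u)=-8·1; sum ≡ 1  ⇒  -1.
(a,b)_11: α=1, u≡9; β=3, v≡10 (mod 11); (9|11)=+1, (10|11)=-1; sign (−1)^1·+1^3·-1^1 = +1.
Ram(11, -8041) = {2, 17}; no ℚ_2-point on the conic.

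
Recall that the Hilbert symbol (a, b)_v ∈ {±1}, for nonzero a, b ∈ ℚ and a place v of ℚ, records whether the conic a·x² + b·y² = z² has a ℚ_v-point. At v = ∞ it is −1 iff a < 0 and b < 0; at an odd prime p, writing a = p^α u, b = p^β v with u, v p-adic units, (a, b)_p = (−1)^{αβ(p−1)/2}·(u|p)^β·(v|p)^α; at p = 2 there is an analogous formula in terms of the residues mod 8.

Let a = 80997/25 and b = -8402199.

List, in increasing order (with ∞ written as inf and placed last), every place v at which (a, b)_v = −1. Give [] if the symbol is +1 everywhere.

Mod squares: a ≡ 1653, b ≡ -8402199. Check v ∈ {∞, 2, 3, 5, 7, 13, 17, 19, 23, 29}.
v=∞: 1653 > 0 and -8402199 < 0  ⇒  (a,b)_∞ = +1.
v=23: a=23^0·(≡7), b=23^1·(≡19) mod 23; (7|23)=-1, (19|23)=-1; (−1)^{0·1·11}·(-1)^1·(-1)^0 = -1.
v=3: a=3^1·(≡2), b=3^1·(≡1) mod 3; (2|3)=-1, (1|3)=+1; (−1)^{1·1·1}·(-1)^1·(+1)^1 = +1.
v=29: a=29^1·(≡5), b=29^1·(≡8) mod 29; (5|29)=+1, (8|29)=-1; (−1)^{1·1·14}·(+1)^1·(-1)^1 = -1.
v=17: a=17^0·(≡16), b=17^1·(≡11) mod 17; (16|17)=+1, (11|17)=-1; (−1)^{0·1·8}·(+1)^1·(-1)^0 = +1.
v=2: v_2(a)=0, v_2(b)=0; units ≡ 5, 1 (mod 8); ε·ε+αω+βω = 0·0+0·0+0·1 ≡ 0  ⇒  (a,b)_2 = +1.
v=5: a=5^-2·(≡2), b=5^0·(≡1) mod 5; (2|5)=-1, (1|5)=+1; (−1)^{-2·0·2}·(-1)^0·(+1)^-2 = +1.
v=7: a=7^2·(≡2), b=7^0·(≡6) mod 7; (2|7)=+1, (6|7)=-1; (−1)^{2·0·3}·(+1)^0·(-1)^2 = +1.
v=13: a=13^0·(≡6), b=13^1·(≡11) mod 13; (6|13)=-1, (11|13)=-1; (−1)^{0·1·6}·(-1)^1·(-1)^0 = -1.
v=19: a=19^1·(≡17), b=19^1·(≡4) mod 19; (17|19)=+1, (4|19)=+1; (−1)^{1·1·9}·(+1)^1·(+1)^1 = -1.
Ram(1653, -8402199) = {13, 19, 23, 29}; no ℚ_13-point on the conic.

[13, 19, 23, 29]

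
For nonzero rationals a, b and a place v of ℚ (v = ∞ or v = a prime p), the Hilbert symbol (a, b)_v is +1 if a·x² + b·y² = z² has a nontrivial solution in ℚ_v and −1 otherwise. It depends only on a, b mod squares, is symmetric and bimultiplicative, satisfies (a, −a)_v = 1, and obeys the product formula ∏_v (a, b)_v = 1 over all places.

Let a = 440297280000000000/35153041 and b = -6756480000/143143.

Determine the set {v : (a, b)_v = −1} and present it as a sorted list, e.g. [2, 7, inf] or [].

Mod squares: a ≡ 2, b ≡ -8211. Check v ∈ {∞, 2, 3, 5, 7, 11, 13, 17, 23}.
v=11: a=11^-4·(≡2), b=11^-2·(≡10) mod 11; (2|11)=-1, (10|11)=-1; (−1)^{-4·-2·5}·(-1)^-2·(-1)^-4 = +1.
v=3: a=3^2·(≡2), b=3^3·(≡2) mod 3; (2|3)=-1, (2|3)=-1; (−1)^{2·3·1}·(-1)^3·(-1)^2 = -1.
v=7: a=7^-4·(≡1), b=7^-1·(≡5) mod 7; (1|7)=+1, (5|7)=-1; (−1)^{-4·-1·3}·(+1)^-1·(-1)^-4 = +1.
v=∞: 2 > 0 and -8211 < 0  ⇒  (a,b)_∞ = +1.
v=2: v_2(a)=15, v_2(b)=10; units ≡ 1, 5 (mod 8); ε·ε+αω+βω = 0·0+15·1+10·0 ≡ 1  ⇒  (a,b)_2 = -1.
v=17: a=17^2·(≡4), b=17^1·(≡14) mod 17; (4|17)=+1, (14|17)=-1; (−1)^{2·1·8}·(+1)^1·(-1)^2 = +1.
v=5: a=5^10·(≡2), b=5^4·(≡4) mod 5; (2|5)=-1, (4|5)=+1; (−1)^{10·4·2}·(-1)^4·(+1)^10 = +1.
v=23: a=23^2·(≡6), b=23^1·(≡10) mod 23; (6|23)=+1, (10|23)=-1; (−1)^{2·1·11}·(+1)^1·(-1)^2 = +1.
v=13: a=13^0·(≡6), b=13^-2·(≡8) mod 13; (6|13)=-1, (8|13)=-1; (−1)^{0·-2·6}·(-1)^-2·(-1)^0 = +1.
|Ram(2, -8211)| = 2, even; anisotropic at {2, 3}.

[2, 3]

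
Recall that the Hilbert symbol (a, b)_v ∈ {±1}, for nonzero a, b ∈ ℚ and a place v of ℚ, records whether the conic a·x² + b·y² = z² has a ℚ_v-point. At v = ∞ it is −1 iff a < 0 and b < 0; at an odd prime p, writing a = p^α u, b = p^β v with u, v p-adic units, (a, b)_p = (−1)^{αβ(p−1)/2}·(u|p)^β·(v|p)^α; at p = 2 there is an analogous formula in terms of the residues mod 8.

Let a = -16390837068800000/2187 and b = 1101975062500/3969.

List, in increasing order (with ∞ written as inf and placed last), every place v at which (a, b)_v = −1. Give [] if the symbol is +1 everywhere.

[]

Mod squares: a ≡ -510, b ≡ 1. Check v ∈ {∞, 2, 3, 5, 7, 13, 17, 19}.
v=5: a=5^5·(≡2), b=5^6·(≡1) mod 5; (2|5)=-1, (1|5)=+1; (−1)^{5·6·2}·(-1)^6·(+1)^5 = +1.
v=17: a=17^3·(≡16), b=17^2·(≡13) mod 17; (16|17)=+1, (13|17)=+1; (−1)^{3·2·8}·(+1)^2·(+1)^3 = +1.
v=2: v_2(a)=13, v_2(b)=2; units ≡ 1, 1 (mod 8); ε·ε+αω+βω = 0·0+13·0+2·0 ≡ 0  ⇒  (a,b)_2 = +1.
v=7: a=7^0·(≡4), b=7^-2·(≡1) mod 7; (4|7)=+1, (1|7)=+1; (−1)^{0·-2·3}·(+1)^-2·(+1)^0 = +1.
v=19: a=19^4·(≡13), b=19^2·(≡17) mod 19; (13|19)=-1, (17|19)=+1; (−1)^{4·2·9}·(-1)^2·(+1)^4 = +1.
v=13: a=13^0·(≡4), b=13^2·(≡9) mod 13; (4|13)=+1, (9|13)=+1; (−1)^{0·2·6}·(+1)^2·(+1)^0 = +1.
v=3: a=3^-7·(≡1), b=3^-4·(≡1) mod 3; (1|3)=+1, (1|3)=+1; (−1)^{-7·-4·1}·(+1)^-4·(+1)^-7 = +1.
v=∞: -510 < 0 and 1 > 0  ⇒  (a,b)_∞ = +1.
Ram(a, b) = ∅: the form -510·x² + 1·y² − z² is isotropic over every ℚ_v, so by Hasse–Minkowski it is isotropic over ℚ.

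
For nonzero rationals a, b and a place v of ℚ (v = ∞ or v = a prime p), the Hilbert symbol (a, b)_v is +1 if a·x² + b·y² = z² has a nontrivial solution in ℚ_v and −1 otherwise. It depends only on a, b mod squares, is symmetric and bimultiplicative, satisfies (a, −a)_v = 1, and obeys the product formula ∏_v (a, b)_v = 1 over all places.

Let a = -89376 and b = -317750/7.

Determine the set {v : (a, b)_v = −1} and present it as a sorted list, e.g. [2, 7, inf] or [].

[7, inf]

Mod squares: a ≡ -114, b ≡ -88970. Check v ∈ {∞, 2, 3, 5, 7, 19, 31, 41}.
v=19: a=19^1·(≡8), b=19^0·(≡9) mod 19; (8|19)=-1, (9|19)=+1; (−1)^{1·0·9}·(-1)^0·(+1)^1 = +1.
v=5: a=5^0·(≡4), b=5^3·(≡4) mod 5; (4|5)=+1, (4|5)=+1; (−1)^{0·3·2}·(+1)^3·(+1)^0 = +1.
v=41: a=41^0·(≡4), b=41^1·(≡35) mod 41; (4|41)=+1, (35|41)=-1; (−1)^{0·1·20}·(+1)^1·(-1)^0 = +1.
v=∞: -114 < 0 and -88970 < 0  ⇒  (a,b)_∞ = -1.
v=7: a=7^2·(≡3), b=7^-1·(≡1) mod 7; (3|7)=-1, (1|7)=+1; (−1)^{2·-1·3}·(-1)^-1·(+1)^2 = -1.
v=3: a=3^1·(≡1), b=3^0·(≡1) mod 3; (1|3)=+1, (1|3)=+1; (−1)^{1·0·1}·(+1)^0·(+1)^1 = +1.
v=2: v_2(a)=5, v_2(b)=1; units ≡ 7, 3 (mod 8); ε·ε+αω+βω = 1·1+5·1+1·0 ≡ 0  ⇒  (a,b)_2 = +1.
v=31: a=31^0·(≡28), b=31^1·(≡6) mod 31; (28|31)=+1, (6|31)=-1; (−1)^{0·1·15}·(+1)^1·(-1)^0 = +1.
Ram(-114, -88970) = {7, ∞}; no ℚ_7-point on the conic.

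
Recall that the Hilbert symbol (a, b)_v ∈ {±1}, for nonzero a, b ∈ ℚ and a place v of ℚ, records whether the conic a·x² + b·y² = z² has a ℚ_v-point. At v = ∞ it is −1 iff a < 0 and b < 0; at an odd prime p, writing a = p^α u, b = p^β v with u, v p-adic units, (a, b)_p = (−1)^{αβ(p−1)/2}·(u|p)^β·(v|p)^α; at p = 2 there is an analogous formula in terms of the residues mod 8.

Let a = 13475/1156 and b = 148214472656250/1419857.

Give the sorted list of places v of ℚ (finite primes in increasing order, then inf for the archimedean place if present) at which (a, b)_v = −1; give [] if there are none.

[2, 3, 13, 17]

(a, b) ≡ (11, 14586) mod (ℚ^×)²; places V = {2, 3, 5, 7, 11, 13, 17, 19, ∞}.
(a,b)_7: α=2, u≡2; β=2, v≡5 (mod 7); (2|7)=+1, (5|7)=-1; sign (−1)^0·+1^2·-1^2 = +1.
(a,b)_∞: sgn(11)=+, sgn(14586)=+, so +1.
(a,b)_19: α=0, u≡5; β=2, v≡18 (mod 19); (5|19)=+1, (18|19)=-1; sign (−1)^0·+1^2·-1^0 = +1.
(a,b)_3: α=0, u≡2; β=1, v≡2 (mod 3); (2|3)=-1, (2|3)=-1; sign (−1)^0·-1^1·-1^0 = -1.
(a,b)_5: α=2, u≡4; β=10, v≡1 (mod 5); (4|5)=+1, (1|5)=+1; sign (−1)^0·+1^10·+1^2 = +1.
(a,b)_11: α=1, u≡4; β=1, v≡10 (mod 11); (4|11)=+1, (10|11)=-1; sign (−1)^1·+1^1·-1^1 = +1.
(a,b)_2: α=-2, β=1; u≡3, v≡5 (mod 8); ε(u)ε(v)=1·0, αω(v)=-2·1, βω(u)=1·1; sum ≡ 1  ⇒  -1.
(a,b)_13: α=0, u≡6; β=1, v≡3 (mod 13); (6|13)=-1, (3|13)=+1; sign (−1)^0·-1^1·+1^0 = -1.
(a,b)_17: α=-2, u≡7; β=-5, v≡2 (mod 17); (7|17)=-1, (2|17)=+1; sign (−1)^0·-1^-5·+1^-2 = -1.
|Ram(11, 14586)| = 4, even; anisotropic at {2, 3, 13, 17}.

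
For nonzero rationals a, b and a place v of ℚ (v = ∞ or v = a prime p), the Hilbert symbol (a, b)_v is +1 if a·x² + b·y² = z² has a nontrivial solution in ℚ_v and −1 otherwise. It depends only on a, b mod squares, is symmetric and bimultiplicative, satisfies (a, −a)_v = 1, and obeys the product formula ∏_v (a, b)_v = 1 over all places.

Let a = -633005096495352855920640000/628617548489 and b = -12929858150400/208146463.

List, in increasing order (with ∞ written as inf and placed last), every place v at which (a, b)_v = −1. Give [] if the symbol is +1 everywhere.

[2, 3, 7, 29, 31, 37, 41, inf]

Mod squares: a ≡ -25789, b ≡ -37758. Check v ∈ {∞, 2, 3, 5, 7, 17, 19, 29, 31, 37, 41}.
v=7: a=7^-6·(≡3), b=7^-3·(≡3) mod 7; (3|7)=-1, (3|7)=-1; (−1)^{-6·-3·3}·(-1)^-3·(-1)^-6 = -1.
v=∞: -25789 < 0 and -37758 < 0  ⇒  (a,b)_∞ = -1.
v=17: a=17^5·(≡4), b=17^2·(≡1) mod 17; (4|17)=+1, (1|17)=+1; (−1)^{5·2·8}·(+1)^2·(+1)^5 = +1.
v=19: a=19^-4·(≡15), b=19^-2·(≡2) mod 19; (15|19)=-1, (2|19)=-1; (−1)^{-4·-2·9}·(-1)^-2·(-1)^-4 = +1.
v=2: v_2(a)=22, v_2(b)=13; units ≡ 3, 1 (mod 8); ε·ε+αω+βω = 1·0+22·0+13·1 ≡ 1  ⇒  (a,b)_2 = -1.
v=37: a=37^1·(≡19), b=37^0·(≡31) mod 37; (19|37)=-1, (31|37)=-1; (−1)^{1·0·18}·(-1)^0·(-1)^1 = -1.
v=29: a=29^0·(≡17), b=29^1·(≡27) mod 29; (17|29)=-1, (27|29)=-1; (−1)^{0·1·14}·(-1)^1·(-1)^0 = -1.
v=41: a=41^-1·(≡17), b=41^-2·(≡11) mod 41; (17|41)=-1, (11|41)=-1; (−1)^{-1·-2·20}·(-1)^-2·(-1)^-1 = -1.
v=5: a=5^4·(≡4), b=5^2·(≡3) mod 5; (4|5)=+1, (3|5)=-1; (−1)^{4·2·2}·(+1)^2·(-1)^4 = +1.
v=31: a=31^2·(≡12), b=31^1·(≡26) mod 31; (12|31)=-1, (26|31)=-1; (−1)^{2·1·15}·(-1)^1·(-1)^2 = -1.
v=3: a=3^14·(≡2), b=3^5·(≡2) mod 3; (2|3)=-1, (2|3)=-1; (−1)^{14·5·1}·(-1)^5·(-1)^14 = -1.
(-25789, -37758 / ℚ) ramifies at {2, 3, 7, 29, 31, 37, 41, ∞}: a division algebra.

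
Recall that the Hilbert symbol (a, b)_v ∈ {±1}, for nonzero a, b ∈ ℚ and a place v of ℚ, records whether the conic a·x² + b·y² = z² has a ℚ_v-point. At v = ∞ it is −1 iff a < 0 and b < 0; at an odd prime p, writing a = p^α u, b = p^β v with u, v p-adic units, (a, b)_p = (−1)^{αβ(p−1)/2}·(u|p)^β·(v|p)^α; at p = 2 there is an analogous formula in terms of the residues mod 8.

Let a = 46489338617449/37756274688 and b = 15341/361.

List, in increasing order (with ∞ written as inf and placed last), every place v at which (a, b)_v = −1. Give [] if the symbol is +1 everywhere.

(a, b) ≡ (2678962, 29) mod (ℚ^×)²; places V = {2, 3, 7, 11, 13, 17, 19, 23, 29, ∞}.
(a,b)_∞: sgn(2678962)=+, sgn(29)=+, so +1.
(a,b)_23: α=6, u≡20; β=2, v≡9 (mod 23); (20|23)=-1, (9|23)=+1; sign (−1)^0·-1^2·+1^6 = +1.
(a,b)_29: α=1, u≡4; β=1, v≡5 (mod 29); (4|29)=+1, (5|29)=+1; sign (−1)^0·+1^1·+1^1 = +1.
(a,b)_11: α=-3, u≡6; β=0, v≡2 (mod 11); (6|11)=-1, (2|11)=-1; sign (−1)^0·-1^0·-1^-3 = -1.
(a,b)_7: α=2, u≡3; β=0, v≡1 (mod 7); (3|7)=-1, (1|7)=+1; sign (−1)^0·-1^0·+1^2 = +1.
(a,b)_17: α=1, u≡2; β=0, v≡6 (mod 17); (2|17)=+1, (6|17)=-1; sign (−1)^0·+1^0·-1^1 = -1.
(a,b)_19: α=-1, u≡8; β=-2, v≡8 (mod 19); (8|19)=-1, (8|19)=-1; sign (−1)^0·-1^-2·-1^-1 = -1.
(a,b)_13: α=1, u≡8; β=0, v≡4 (mod 13); (8|13)=-1, (4|13)=+1; sign (−1)^0·-1^0·+1^1 = +1.
(a,b)_2: α=-11, β=0; u≡1, v≡5 (mod 8); ε(u)ε(v)=0·0, αω(v)=-11·1, βω(u)=0·0; sum ≡ 1  ⇒  -1.
(a,b)_3: α=-6, u≡1; β=0, v≡2 (mod 3); (1|3)=+1, (2|3)=-1; sign (−1)^0·+1^0·-1^-6 = +1.
|Ram(2678962, 29)| = 4, even; anisotropic at {2, 11, 17, 19}.

[2, 11, 17, 19]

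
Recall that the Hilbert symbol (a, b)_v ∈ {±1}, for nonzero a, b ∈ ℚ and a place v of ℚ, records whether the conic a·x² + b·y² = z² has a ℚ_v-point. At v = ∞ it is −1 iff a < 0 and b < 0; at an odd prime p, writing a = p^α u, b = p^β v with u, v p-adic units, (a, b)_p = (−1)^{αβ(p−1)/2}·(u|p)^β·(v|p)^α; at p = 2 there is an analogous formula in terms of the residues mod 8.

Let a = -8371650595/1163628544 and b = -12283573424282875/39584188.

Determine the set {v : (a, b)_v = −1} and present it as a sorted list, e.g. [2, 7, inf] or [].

[7, 11, 17, inf]

(a, b) ≡ (-595, -5005) mod (ℚ^×)²; places V = {2, 5, 7, 11, 13, 17, 29, 31, 41, ∞}.
(a,b)_7: α=1, u≡6; β=-1, v≡5 (mod 7); (6|7)=-1, (5|7)=-1; sign (−1)^1·-1^-1·-1^1 = -1.
(a,b)_11: α=4, u≡7; β=5, v≡2 (mod 11); (7|11)=-1, (2|11)=-1; sign (−1)^0·-1^5·-1^4 = -1.
(a,b)_29: α=0, u≡11; β=-2, v≡10 (mod 29); (11|29)=-1, (10|29)=-1; sign (−1)^0·-1^-2·-1^0 = +1.
(a,b)_41: α=-2, u≡10; β=-2, v≡28 (mod 41); (10|41)=+1, (28|41)=-1; sign (−1)^0·+1^-2·-1^-2 = +1.
(a,b)_2: α=-12, β=-2; u≡5, v≡3 (mod 8); ε(u)ε(v)=0·1, αω(v)=-12·1, βω(u)=-2·1; sum ≡ 0  ⇒  +1.
(a,b)_31: α=2, u≡19; β=2, v≡6 (mod 31); (19|31)=+1, (6|31)=-1; sign (−1)^0·+1^2·-1^2 = +1.
(a,b)_13: α=-2, u≡1; β=3, v≡11 (mod 13); (1|13)=+1, (11|13)=-1; sign (−1)^0·+1^3·-1^-2 = +1.
(a,b)_∞: sgn(-595)=−, sgn(-5005)=−, so -1.
(a,b)_17: α=1, u≡1; β=2, v≡3 (mod 17); (1|17)=+1, (3|17)=-1; sign (−1)^0·+1^2·-1^1 = -1.
(a,b)_5: α=1, u≡4; β=3, v≡4 (mod 5); (4|5)=+1, (4|5)=+1; sign (−1)^0·+1^3·+1^1 = +1.
|Ram(-595, -5005)| = 4, even; anisotropic at {7, 11, 17, ∞}.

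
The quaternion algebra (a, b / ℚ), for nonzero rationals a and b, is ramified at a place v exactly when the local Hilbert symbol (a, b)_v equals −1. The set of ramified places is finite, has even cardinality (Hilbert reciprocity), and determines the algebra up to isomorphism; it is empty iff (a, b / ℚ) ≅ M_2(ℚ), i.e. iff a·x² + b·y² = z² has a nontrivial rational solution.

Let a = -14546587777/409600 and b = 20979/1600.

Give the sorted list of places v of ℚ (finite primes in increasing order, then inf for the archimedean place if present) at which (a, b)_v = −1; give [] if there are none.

Mod squares: a ≡ -21793, b ≡ 259. Check v ∈ {∞, 2, 3, 5, 7, 19, 31, 37, 43}.
v=7: a=7^0·(≡3), b=7^1·(≡2) mod 7; (3|7)=-1, (2|7)=+1; (−1)^{0·1·3}·(-1)^1·(+1)^0 = -1.
v=∞: -21793 < 0 and 259 > 0  ⇒  (a,b)_∞ = +1.
v=2: v_2(a)=-14, v_2(b)=-6; units ≡ 7, 3 (mod 8); ε·ε+αω+βω = 1·1+-14·1+-6·0 ≡ 1  ⇒  (a,b)_2 = -1.
v=5: a=5^-2·(≡2), b=5^-2·(≡1) mod 5; (2|5)=-1, (1|5)=+1; (−1)^{-2·-2·2}·(-1)^-2·(+1)^-2 = +1.
v=43: a=43^2·(≡2), b=43^0·(≡9) mod 43; (2|43)=-1, (9|43)=+1; (−1)^{2·0·21}·(-1)^0·(+1)^2 = +1.
v=19: a=19^3·(≡2), b=19^0·(≡15) mod 19; (2|19)=-1, (15|19)=-1; (−1)^{3·0·9}·(-1)^0·(-1)^3 = -1.
v=37: a=37^1·(≡36), b=37^1·(≡26) mod 37; (36|37)=+1, (26|37)=+1; (−1)^{1·1·18}·(+1)^1·(+1)^1 = +1.
v=31: a=31^1·(≡10), b=31^0·(≡11) mod 31; (10|31)=+1, (11|31)=-1; (−1)^{1·0·15}·(+1)^0·(-1)^1 = -1.
v=3: a=3^0·(≡2), b=3^4·(≡1) mod 3; (2|3)=-1, (1|3)=+1; (−1)^{0·4·1}·(-1)^4·(+1)^0 = +1.
Ram(-21793, 259) = {2, 7, 19, 31}; no ℚ_2-point on the conic.

[2, 7, 19, 31]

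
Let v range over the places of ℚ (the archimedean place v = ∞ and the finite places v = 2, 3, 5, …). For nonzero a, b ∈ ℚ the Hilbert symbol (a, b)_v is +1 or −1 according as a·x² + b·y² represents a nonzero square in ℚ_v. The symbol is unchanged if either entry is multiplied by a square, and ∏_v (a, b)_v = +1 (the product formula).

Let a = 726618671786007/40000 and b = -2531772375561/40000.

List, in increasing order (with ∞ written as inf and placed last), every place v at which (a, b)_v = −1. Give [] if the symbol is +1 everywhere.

(a, b) ≡ (77145887, -268801) mod (ℚ^×)²; places V = {2, 3, 5, 7, 11, 13, 23, 29, 31, 41, ∞}.
(a,b)_7: α=1, u≡6; β=0, v≡6 (mod 7); (6|7)=-1, (6|7)=-1; sign (−1)^0·-1^0·-1^1 = -1.
(a,b)_41: α=1, u≡34; β=0, v≡1 (mod 41); (34|41)=-1, (1|41)=+1; sign (−1)^0·-1^0·+1^1 = +1.
(a,b)_2: α=-6, β=-6; u≡7, v≡7 (mod 8); ε(u)ε(v)=1·1, αω(v)=-6·0, βω(u)=-6·0; sum ≡ 1  ⇒  -1.
(a,b)_29: α=1, u≡24; β=1, v≡8 (mod 29); (24|29)=+1, (8|29)=-1; sign (−1)^0·+1^1·-1^1 = -1.
(a,b)_31: α=3, u≡26; β=3, v≡20 (mod 31); (26|31)=-1, (20|31)=+1; sign (−1)^1·-1^3·+1^3 = +1.
(a,b)_23: α=1, u≡19; β=1, v≡15 (mod 23); (19|23)=-1, (15|23)=-1; sign (−1)^1·-1^1·-1^1 = -1.
(a,b)_5: α=-4, u≡3; β=-4, v≡1 (mod 5); (3|5)=-1, (1|5)=+1; sign (−1)^0·-1^-4·+1^-4 = +1.
(a,b)_13: α=1, u≡6; β=1, v≡7 (mod 13); (6|13)=-1, (7|13)=-1; sign (−1)^0·-1^1·-1^1 = +1.
(a,b)_∞: sgn(77145887)=+, sgn(-268801)=−, so +1.
(a,b)_3: α=4, u≡2; β=4, v≡2 (mod 3); (2|3)=-1, (2|3)=-1; sign (−1)^0·-1^4·-1^4 = +1.
(a,b)_11: α=2, u≡9; β=2, v≡2 (mod 11); (9|11)=+1, (2|11)=-1; sign (−1)^0·+1^2·-1^2 = +1.
Ram(77145887, -268801) = {2, 7, 23, 29}; no ℚ_2-point on the conic.

[2, 7, 23, 29]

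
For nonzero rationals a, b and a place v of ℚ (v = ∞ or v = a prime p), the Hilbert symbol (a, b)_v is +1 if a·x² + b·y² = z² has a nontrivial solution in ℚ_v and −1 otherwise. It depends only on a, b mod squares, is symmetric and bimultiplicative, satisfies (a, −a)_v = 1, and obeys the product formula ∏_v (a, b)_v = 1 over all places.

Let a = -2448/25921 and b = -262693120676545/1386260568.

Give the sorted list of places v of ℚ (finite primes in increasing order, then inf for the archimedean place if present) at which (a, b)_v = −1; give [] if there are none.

[5, inf]

(a, b) ≡ (-17, -24310) mod (ℚ^×)²; places V = {2, 3, 5, 7, 11, 13, 17, 23, 29, 43, ∞}.
(a,b)_11: α=0, u≡1; β=-1, v≡9 (mod 11); (1|11)=+1, (9|11)=+1; sign (−1)^0·+1^-1·+1^0 = +1.
(a,b)_2: α=4, β=-3; u≡7, v≡5 (mod 8); ε(u)ε(v)=1·0, αω(v)=4·1, βω(u)=-3·0; sum ≡ 0  ⇒  +1.
(a,b)_7: α=-2, u≡4; β=-4, v≡1 (mod 7); (4|7)=+1, (1|7)=+1; sign (−1)^0·+1^-4·+1^-2 = +1.
(a,b)_3: α=2, u≡1; β=-8, v≡2 (mod 3); (1|3)=+1, (2|3)=-1; sign (−1)^0·+1^-8·-1^2 = +1.
(a,b)_∞: sgn(-17)=−, sgn(-24310)=−, so -1.
(a,b)_43: α=0, u≡5; β=2, v≡28 (mod 43); (5|43)=-1, (28|43)=-1; sign (−1)^0·-1^2·-1^0 = +1.
(a,b)_17: α=1, u≡2; β=3, v≡16 (mod 17); (2|17)=+1, (16|17)=+1; sign (−1)^0·+1^3·+1^1 = +1.
(a,b)_23: α=-2, u≡12; β=2, v≡8 (mod 23); (12|23)=+1, (8|23)=+1; sign (−1)^0·+1^2·+1^-2 = +1.
(a,b)_29: α=0, u≡14; β=2, v≡18 (mod 29); (14|29)=-1, (18|29)=-1; sign (−1)^0·-1^2·-1^0 = +1.
(a,b)_13: α=0, u≡4; β=1, v≡8 (mod 13); (4|13)=+1, (8|13)=-1; sign (−1)^0·+1^1·-1^0 = +1.
(a,b)_5: α=0, u≡2; β=1, v≡2 (mod 5); (2|5)=-1, (2|5)=-1; sign (−1)^0·-1^1·-1^0 = -1.
|Ram(-17, -24310)| = 2, even; anisotropic at {5, ∞}.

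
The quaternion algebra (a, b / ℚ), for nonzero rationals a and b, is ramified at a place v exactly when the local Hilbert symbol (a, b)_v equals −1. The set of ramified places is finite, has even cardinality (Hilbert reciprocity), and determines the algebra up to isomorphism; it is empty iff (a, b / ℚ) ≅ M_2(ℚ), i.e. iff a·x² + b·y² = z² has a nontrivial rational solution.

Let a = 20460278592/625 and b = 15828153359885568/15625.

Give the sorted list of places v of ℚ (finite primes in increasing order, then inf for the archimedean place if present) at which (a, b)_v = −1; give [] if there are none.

(a, b) ≡ (13, 1653) mod (ℚ^×)²; places V = {2, 3, 5, 13, 19, 29, ∞}.
(a,b)_13: α=1, u≡3; β=2, v≡5 (mod 13); (3|13)=+1, (5|13)=-1; sign (−1)^0·+1^2·-1^1 = -1.
(a,b)_3: α=4, u≡1; β=7, v≡2 (mod 3); (1|3)=+1, (2|3)=-1; sign (−1)^0·+1^7·-1^4 = +1.
(a,b)_29: α=2, u≡4; β=3, v≡4 (mod 29); (4|29)=+1, (4|29)=+1; sign (−1)^0·+1^3·+1^2 = +1.
(a,b)_2: α=6, β=8; u≡5, v≡5 (mod 8); ε(u)ε(v)=0·0, αω(v)=6·1, βω(u)=8·1; sum ≡ 0  ⇒  +1.
(a,b)_19: α=2, u≡12; β=3, v≡17 (mod 19); (12|19)=-1, (17|19)=+1; sign (−1)^0·-1^3·+1^2 = -1.
(a,b)_5: α=-4, u≡2; β=-6, v≡3 (mod 5); (2|5)=-1, (3|5)=-1; sign (−1)^0·-1^-6·-1^-4 = +1.
(a,b)_∞: sgn(13)=+, sgn(1653)=+, so +1.
Ram(13, 1653) = {13, 19}; no ℚ_13-point on the conic.

[13, 19]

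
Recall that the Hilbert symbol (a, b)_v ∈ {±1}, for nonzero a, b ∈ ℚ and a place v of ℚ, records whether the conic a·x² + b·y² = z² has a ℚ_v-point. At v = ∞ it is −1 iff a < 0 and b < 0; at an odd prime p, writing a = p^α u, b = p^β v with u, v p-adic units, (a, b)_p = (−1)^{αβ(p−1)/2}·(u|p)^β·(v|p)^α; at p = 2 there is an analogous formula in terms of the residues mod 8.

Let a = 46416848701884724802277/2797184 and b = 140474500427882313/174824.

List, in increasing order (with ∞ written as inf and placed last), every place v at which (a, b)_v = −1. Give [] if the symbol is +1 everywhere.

[2, 3, 7, 11, 13, 19]

(a, b) ≡ (1939938, 5642) mod (ℚ^×)²; places V = {2, 3, 7, 11, 13, 17, 19, 31, 41, ∞}.
(a,b)_19: α=3, u≡14; β=2, v≡12 (mod 19); (14|19)=-1, (12|19)=-1; sign (−1)^0·-1^2·-1^3 = -1.
(a,b)_13: α=-1, u≡9; β=-1, v≡5 (mod 13); (9|13)=+1, (5|13)=-1; sign (−1)^0·+1^-1·-1^-1 = -1.
(a,b)_3: α=3, u≡2; β=2, v≡2 (mod 3); (2|3)=-1, (2|3)=-1; sign (−1)^0·-1^2·-1^3 = -1.
(a,b)_17: α=3, u≡14; β=2, v≡9 (mod 17); (14|17)=-1, (9|17)=+1; sign (−1)^0·-1^2·+1^3 = +1.
(a,b)_41: α=-2, u≡36; β=-2, v≡33 (mod 41); (36|41)=+1, (33|41)=+1; sign (−1)^0·+1^-2·+1^-2 = +1.
(a,b)_∞: sgn(1939938)=+, sgn(5642)=+, so +1.
(a,b)_2: α=-7, β=-3; u≡1, v≡5 (mod 8); ε(u)ε(v)=0·0, αω(v)=-7·1, βω(u)=-3·0; sum ≡ 1  ⇒  -1.
(a,b)_11: α=5, u≡2; β=4, v≡6 (mod 11); (2|11)=-1, (6|11)=-1; sign (−1)^0·-1^4·-1^5 = -1.
(a,b)_31: α=4, u≡7; β=3, v≡21 (mod 31); (7|31)=+1, (21|31)=-1; sign (−1)^0·+1^3·-1^4 = +1.
(a,b)_7: α=3, u≡4; β=3, v≡1 (mod 7); (4|7)=+1, (1|7)=+1; sign (−1)^1·+1^3·+1^3 = -1.
(1939938, 5642 / ℚ) ramifies at {2, 3, 7, 11, 13, 19}: a division algebra.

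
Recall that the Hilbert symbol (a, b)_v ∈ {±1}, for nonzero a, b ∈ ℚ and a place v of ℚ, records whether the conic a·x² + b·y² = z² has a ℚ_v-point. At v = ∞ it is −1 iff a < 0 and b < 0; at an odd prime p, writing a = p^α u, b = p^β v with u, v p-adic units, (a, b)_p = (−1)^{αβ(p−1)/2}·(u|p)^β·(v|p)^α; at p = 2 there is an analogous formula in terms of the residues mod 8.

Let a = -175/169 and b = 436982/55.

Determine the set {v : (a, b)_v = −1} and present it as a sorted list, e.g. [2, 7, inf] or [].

[5, 13]

Mod squares: a ≡ -7, b ≡ 10010. Check v ∈ {∞, 2, 5, 7, 11, 13}.
v=13: a=13^-2·(≡7), b=13^1·(≡3) mod 13; (7|13)=-1, (3|13)=+1; (−1)^{-2·1·6}·(-1)^1·(+1)^-2 = -1.
v=5: a=5^2·(≡2), b=5^-1·(≡2) mod 5; (2|5)=-1, (2|5)=-1; (−1)^{2·-1·2}·(-1)^-1·(-1)^2 = -1.
v=7: a=7^1·(≡3), b=7^5·(≡2) mod 7; (3|7)=-1, (2|7)=+1; (−1)^{1·5·3}·(-1)^5·(+1)^1 = +1.
v=∞: -7 < 0 and 10010 > 0  ⇒  (a,b)_∞ = +1.
v=2: v_2(a)=0, v_2(b)=1; units ≡ 1, 5 (mod 8); ε·ε+αω+βω = 0·0+0·1+1·0 ≡ 0  ⇒  (a,b)_2 = +1.
v=11: a=11^0·(≡3), b=11^-1·(≡8) mod 11; (3|11)=+1, (8|11)=-1; (−1)^{0·-1·5}·(+1)^-1·(-1)^0 = +1.
(-7, 10010 / ℚ) ramifies at {5, 13}: a division algebra.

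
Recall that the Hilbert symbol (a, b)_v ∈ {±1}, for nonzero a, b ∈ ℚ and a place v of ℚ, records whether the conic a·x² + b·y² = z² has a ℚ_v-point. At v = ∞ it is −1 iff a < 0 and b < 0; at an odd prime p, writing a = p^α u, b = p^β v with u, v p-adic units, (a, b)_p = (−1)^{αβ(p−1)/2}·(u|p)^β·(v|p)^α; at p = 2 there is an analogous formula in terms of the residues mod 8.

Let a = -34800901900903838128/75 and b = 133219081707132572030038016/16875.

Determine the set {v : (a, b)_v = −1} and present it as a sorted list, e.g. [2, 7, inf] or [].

[3, 13, 23, 31]

(a, b) ≡ (-1209, 5436717) mod (ℚ^×)²; places V = {2, 3, 5, 11, 13, 17, 19, 23, 29, 31, ∞}.
(a,b)_23: α=2, u≡14; β=3, v≡4 (mod 23); (14|23)=-1, (4|23)=+1; sign (−1)^0·-1^3·+1^2 = -1.
(a,b)_∞: sgn(-1209)=−, sgn(5436717)=+, so +1.
(a,b)_11: α=2, u≡1; β=3, v≡7 (mod 11); (1|11)=+1, (7|11)=-1; sign (−1)^0·+1^3·-1^2 = +1.
(a,b)_13: α=1, u≡7; β=1, v≡12 (mod 13); (7|13)=-1, (12|13)=+1; sign (−1)^0·-1^1·+1^1 = -1.
(a,b)_2: α=4, β=12; u≡7, v≡5 (mod 8); ε(u)ε(v)=1·0, αω(v)=4·1, βω(u)=12·0; sum ≡ 0  ⇒  +1.
(a,b)_3: α=-1, u≡2; β=-3, v≡2 (mod 3); (2|3)=-1, (2|3)=-1; sign (−1)^1·-1^-3·-1^-1 = -1.
(a,b)_19: α=2, u≡17; β=3, v≡3 (mod 19); (17|19)=+1, (3|19)=-1; sign (−1)^0·+1^3·-1^2 = +1.
(a,b)_31: α=3, u≡13; β=4, v≡30 (mod 31); (13|31)=-1, (30|31)=-1; sign (−1)^0·-1^4·-1^3 = -1.
(a,b)_5: α=-2, u≡4; β=-4, v≡3 (mod 5); (4|5)=+1, (3|5)=-1; sign (−1)^0·+1^-4·-1^-2 = +1.
(a,b)_29: α=2, u≡1; β=3, v≡19 (mod 29); (1|29)=+1, (19|29)=-1; sign (−1)^0·+1^3·-1^2 = +1.
(a,b)_17: α=2, u≡15; β=0, v≡4 (mod 17); (15|17)=+1, (4|17)=+1; sign (−1)^0·+1^0·+1^2 = +1.
(-1209, 5436717 / ℚ) ramifies at {3, 13, 23, 31}: a division algebra.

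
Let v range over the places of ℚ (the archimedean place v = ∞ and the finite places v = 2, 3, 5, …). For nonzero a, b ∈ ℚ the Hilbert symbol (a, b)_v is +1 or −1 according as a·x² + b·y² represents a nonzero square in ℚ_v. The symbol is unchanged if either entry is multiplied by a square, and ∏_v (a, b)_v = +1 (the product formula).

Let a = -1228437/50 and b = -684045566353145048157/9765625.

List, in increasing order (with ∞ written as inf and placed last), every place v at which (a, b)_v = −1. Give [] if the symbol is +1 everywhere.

Mod squares: a ≡ -272986, b ≡ -5596213. Check v ∈ {∞, 2, 3, 5, 7, 17, 31, 37, 41}.
v=41: a=41^0·(≡37), b=41^1·(≡23) mod 41; (37|41)=+1, (23|41)=+1; (−1)^{0·1·20}·(+1)^1·(+1)^0 = +1.
v=31: a=31^1·(≡24), b=31^3·(≡22) mod 31; (24|31)=-1, (22|31)=-1; (−1)^{1·3·15}·(-1)^3·(-1)^1 = -1.
v=2: v_2(a)=-1, v_2(b)=0; units ≡ 3, 3 (mod 8); ε·ε+αω+βω = 1·1+-1·1+0·1 ≡ 0  ⇒  (a,b)_2 = +1.
v=7: a=7^1·(≡6), b=7^3·(≡1) mod 7; (6|7)=-1, (1|7)=+1; (−1)^{1·3·3}·(-1)^3·(+1)^1 = +1.
v=37: a=37^1·(≡19), b=37^3·(≡28) mod 37; (19|37)=-1, (28|37)=+1; (−1)^{1·3·18}·(-1)^3·(+1)^1 = -1.
v=5: a=5^-2·(≡4), b=5^-10·(≡3) mod 5; (4|5)=+1, (3|5)=-1; (−1)^{-2·-10·2}·(+1)^-10·(-1)^-2 = +1.
v=∞: -272986 < 0 and -5596213 < 0  ⇒  (a,b)_∞ = -1.
v=17: a=17^1·(≡11), b=17^3·(≡16) mod 17; (11|17)=-1, (16|17)=+1; (−1)^{1·3·8}·(-1)^3·(+1)^1 = -1.
v=3: a=3^2·(≡2), b=3^8·(≡2) mod 3; (2|3)=-1, (2|3)=-1; (−1)^{2·8·1}·(-1)^8·(-1)^2 = +1.
|Ram(-272986, -5596213)| = 4, even; anisotropic at {17, 31, 37, ∞}.

[17, 31, 37, inf]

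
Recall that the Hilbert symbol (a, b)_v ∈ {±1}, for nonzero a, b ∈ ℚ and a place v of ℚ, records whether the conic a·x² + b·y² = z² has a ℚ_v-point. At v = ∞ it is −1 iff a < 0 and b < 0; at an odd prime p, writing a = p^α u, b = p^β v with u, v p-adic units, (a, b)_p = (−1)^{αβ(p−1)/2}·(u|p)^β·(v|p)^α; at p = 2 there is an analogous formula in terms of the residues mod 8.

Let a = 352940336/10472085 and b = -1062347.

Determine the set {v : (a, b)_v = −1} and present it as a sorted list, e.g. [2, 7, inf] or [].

(a, b) ≡ (72335, -1062347) mod (ℚ^×)²; places V = {2, 3, 5, 7, 11, 13, 17, 19, 23, 37, ∞}.
(a,b)_7: α=2, u≡4; β=0, v≡1 (mod 7); (4|7)=+1, (1|7)=+1; sign (−1)^0·+1^0·+1^2 = +1.
(a,b)_23: α=3, u≡5; β=1, v≡18 (mod 23); (5|23)=-1, (18|23)=+1; sign (−1)^1·-1^1·+1^3 = +1.
(a,b)_13: α=-2, u≡3; β=1, v≡12 (mod 13); (3|13)=+1, (12|13)=+1; sign (−1)^0·+1^1·+1^-2 = +1.
(a,b)_3: α=-6, u≡2; β=0, v≡1 (mod 3); (2|3)=-1, (1|3)=+1; sign (−1)^0·-1^0·+1^-6 = +1.
(a,b)_2: α=4, β=0; u≡7, v≡5 (mod 8); ε(u)ε(v)=1·0, αω(v)=4·1, βω(u)=0·0; sum ≡ 0  ⇒  +1.
(a,b)_17: α=-1, u≡14; β=1, v≡1 (mod 17); (14|17)=-1, (1|17)=+1; sign (−1)^0·-1^1·+1^-1 = -1.
(a,b)_11: α=0, u≡7; β=1, v≡3 (mod 11); (7|11)=-1, (3|11)=+1; sign (−1)^0·-1^1·+1^0 = -1.
(a,b)_5: α=-1, u≡3; β=0, v≡3 (mod 5); (3|5)=-1, (3|5)=-1; sign (−1)^0·-1^0·-1^-1 = -1.
(a,b)_37: α=1, u≡15; β=0, v≡34 (mod 37); (15|37)=-1, (34|37)=+1; sign (−1)^0·-1^0·+1^1 = +1.
(a,b)_19: α=0, u≡14; β=1, v≡4 (mod 19); (14|19)=-1, (4|19)=+1; sign (−1)^0·-1^1·+1^0 = -1.
(a,b)_∞: sgn(72335)=+, sgn(-1062347)=−, so +1.
Ram(72335, -1062347) = {5, 11, 17, 19}; no ℚ_5-point on the conic.

[5, 11, 17, 19]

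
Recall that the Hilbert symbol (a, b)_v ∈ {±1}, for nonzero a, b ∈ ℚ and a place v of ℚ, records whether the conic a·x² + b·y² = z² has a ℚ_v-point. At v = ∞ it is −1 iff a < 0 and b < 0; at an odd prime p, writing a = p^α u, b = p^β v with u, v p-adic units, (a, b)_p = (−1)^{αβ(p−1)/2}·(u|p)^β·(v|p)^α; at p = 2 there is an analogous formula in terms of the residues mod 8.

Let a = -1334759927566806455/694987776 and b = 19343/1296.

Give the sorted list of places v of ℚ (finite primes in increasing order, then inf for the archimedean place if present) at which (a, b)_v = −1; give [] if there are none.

(a, b) ≡ (-3314645, 23) mod (ℚ^×)²; places V = {2, 3, 5, 7, 11, 13, 19, 23, 29, 37, 41, ∞}.
(a,b)_2: α=-10, β=-4; u≡3, v≡7 (mod 8); ε(u)ε(v)=1·1, αω(v)=-10·0, βω(u)=-4·1; sum ≡ 1  ⇒  -1.
(a,b)_13: α=2, u≡10; β=0, v≡10 (mod 13); (10|13)=+1, (10|13)=+1; sign (−1)^0·+1^0·+1^2 = +1.
(a,b)_41: α=1, u≡6; β=0, v≡39 (mod 41); (6|41)=-1, (39|41)=+1; sign (−1)^0·-1^0·+1^1 = +1.
(a,b)_37: α=1, u≡20; β=0, v≡29 (mod 37); (20|37)=-1, (29|37)=-1; sign (−1)^0·-1^0·-1^1 = -1.
(a,b)_∞: sgn(-3314645)=−, sgn(23)=+, so +1.
(a,b)_7: α=-2, u≡2; β=0, v≡2 (mod 7); (2|7)=+1, (2|7)=+1; sign (−1)^0·+1^0·+1^-2 = +1.
(a,b)_3: α=-6, u≡1; β=-4, v≡2 (mod 3); (1|3)=+1, (2|3)=-1; sign (−1)^0·+1^-4·-1^-6 = +1.
(a,b)_5: α=1, u≡4; β=0, v≡3 (mod 5); (4|5)=+1, (3|5)=-1; sign (−1)^0·+1^0·-1^1 = -1.
(a,b)_11: α=2, u≡6; β=0, v≡3 (mod 11); (6|11)=-1, (3|11)=+1; sign (−1)^0·-1^0·+1^2 = +1.
(a,b)_23: α=3, u≡3; β=1, v≡16 (mod 23); (3|23)=+1, (16|23)=+1; sign (−1)^1·+1^1·+1^3 = -1.
(a,b)_29: α=4, u≡12; β=2, v≡20 (mod 29); (12|29)=-1, (20|29)=+1; sign (−1)^0·-1^2·+1^4 = +1.
(a,b)_19: α=-1, u≡2; β=0, v≡5 (mod 19); (2|19)=-1, (5|19)=+1; sign (−1)^0·-1^0·+1^-1 = +1.
(-3314645, 23 / ℚ) ramifies at {2, 5, 23, 37}: a division algebra.

[2, 5, 23, 37]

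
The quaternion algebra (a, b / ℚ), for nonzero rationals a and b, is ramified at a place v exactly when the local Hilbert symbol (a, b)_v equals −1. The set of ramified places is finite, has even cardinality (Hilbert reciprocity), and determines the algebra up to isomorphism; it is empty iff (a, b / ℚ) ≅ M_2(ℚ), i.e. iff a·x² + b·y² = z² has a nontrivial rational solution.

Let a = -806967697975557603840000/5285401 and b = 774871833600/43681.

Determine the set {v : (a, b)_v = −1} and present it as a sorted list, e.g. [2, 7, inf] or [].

[2, 29]

(a, b) ≡ (-29, 3999) mod (ℚ^×)²; places V = {2, 3, 5, 11, 19, 29, 31, 43, ∞}.
(a,b)_∞: sgn(-29)=−, sgn(3999)=+, so +1.
(a,b)_11: α=-4, u≡4; β=-2, v≡2 (mod 11); (4|11)=+1, (2|11)=-1; sign (−1)^0·+1^-2·-1^-4 = +1.
(a,b)_3: α=2, u≡1; β=3, v≡1 (mod 3); (1|3)=+1, (1|3)=+1; sign (−1)^0·+1^3·+1^2 = +1.
(a,b)_29: α=5, u≡24; β=2, v≡27 (mod 29); (24|29)=+1, (27|29)=-1; sign (−1)^0·+1^2·-1^5 = -1.
(a,b)_43: α=2, u≡1; β=1, v≡28 (mod 43); (1|43)=+1, (28|43)=-1; sign (−1)^0·+1^1·-1^2 = +1.
(a,b)_31: α=4, u≡20; β=1, v≡18 (mod 31); (20|31)=+1, (18|31)=+1; sign (−1)^0·+1^1·+1^4 = +1.
(a,b)_5: α=4, u≡1; β=2, v≡4 (mod 5); (1|5)=+1, (4|5)=+1; sign (−1)^0·+1^2·+1^4 = +1.
(a,b)_2: α=12, β=10; u≡3, v≡7 (mod 8); ε(u)ε(v)=1·1, αω(v)=12·0, βω(u)=10·1; sum ≡ 1  ⇒  -1.
(a,b)_19: α=-2, u≡7; β=-2, v≡6 (mod 19); (7|19)=+1, (6|19)=+1; sign (−1)^0·+1^-2·+1^-2 = +1.
(-29, 3999 / ℚ) ramifies at {2, 29}: a division algebra.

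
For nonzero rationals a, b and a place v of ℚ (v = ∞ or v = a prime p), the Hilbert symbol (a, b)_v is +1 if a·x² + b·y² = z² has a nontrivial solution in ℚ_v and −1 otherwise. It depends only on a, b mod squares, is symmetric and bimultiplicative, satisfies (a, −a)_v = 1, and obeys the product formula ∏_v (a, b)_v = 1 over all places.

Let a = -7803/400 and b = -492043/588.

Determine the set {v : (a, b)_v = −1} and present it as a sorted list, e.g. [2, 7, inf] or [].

(a, b) ≡ (-3, -4089) mod (ℚ^×)²; places V = {2, 3, 5, 7, 17, 19, 29, 47, ∞}.
(a,b)_5: α=-2, u≡2; β=0, v≡4 (mod 5); (2|5)=-1, (4|5)=+1; sign (−1)^0·-1^0·+1^-2 = +1.
(a,b)_2: α=-4, β=-2; u≡5, v≡7 (mod 8); ε(u)ε(v)=0·1, αω(v)=-4·0, βω(u)=-2·1; sum ≡ 0  ⇒  +1.
(a,b)_3: α=3, u≡2; β=-1, v≡2 (mod 3); (2|3)=-1, (2|3)=-1; sign (−1)^1·-1^-1·-1^3 = -1.
(a,b)_19: α=0, u≡6; β=2, v≡14 (mod 19); (6|19)=+1, (14|19)=-1; sign (−1)^0·+1^2·-1^0 = +1.
(a,b)_17: α=2, u≡14; β=0, v≡9 (mod 17); (14|17)=-1, (9|17)=+1; sign (−1)^0·-1^0·+1^2 = +1.
(a,b)_29: α=0, u≡10; β=1, v≡7 (mod 29); (10|29)=-1, (7|29)=+1; sign (−1)^0·-1^1·+1^0 = -1.
(a,b)_47: α=0, u≡45; β=1, v≡24 (mod 47); (45|47)=-1, (24|47)=+1; sign (−1)^0·-1^1·+1^0 = -1.
(a,b)_∞: sgn(-3)=−, sgn(-4089)=−, so -1.
(a,b)_7: α=0, u≡2; β=-2, v≡3 (mod 7); (2|7)=+1, (3|7)=-1; sign (−1)^0·+1^-2·-1^0 = +1.
(-3, -4089 / ℚ) ramifies at {3, 29, 47, ∞}: a division algebra.

[3, 29, 47, inf]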